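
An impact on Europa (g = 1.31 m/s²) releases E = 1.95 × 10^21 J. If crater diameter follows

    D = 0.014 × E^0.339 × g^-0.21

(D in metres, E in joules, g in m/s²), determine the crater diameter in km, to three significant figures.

E^0.339 = (1.95 × 10^21)^0.339 = 1.649 × 10^7
g^-0.21 = 1.31^-0.21 = 0.9449
D = 0.014 × 1.649 × 10^7 × 0.9449 = 2.181 × 10^5 m
   = 218.1 km

D ≈ 218 km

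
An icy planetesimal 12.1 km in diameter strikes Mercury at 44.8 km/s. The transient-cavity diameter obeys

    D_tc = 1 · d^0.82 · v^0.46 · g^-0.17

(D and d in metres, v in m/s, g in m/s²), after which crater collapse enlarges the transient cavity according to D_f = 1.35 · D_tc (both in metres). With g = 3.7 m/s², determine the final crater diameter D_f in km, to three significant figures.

In SI: d = 12100 m, v = 44800 m/s.
d^0.82 = 12100^0.82 = 2228
v^0.46 = 44800^0.46 = 137.9
g^-0.17 = 3.7^-0.17 = 0.8006
D_tc = 1 × 2228 × 137.9 × 0.8006 = 2.460 × 10^5 m
D_f = 1.35 × 2.460 × 10^5 = 3.321 × 10^5 m
     = 332.1 km

D_f ≈ 332 km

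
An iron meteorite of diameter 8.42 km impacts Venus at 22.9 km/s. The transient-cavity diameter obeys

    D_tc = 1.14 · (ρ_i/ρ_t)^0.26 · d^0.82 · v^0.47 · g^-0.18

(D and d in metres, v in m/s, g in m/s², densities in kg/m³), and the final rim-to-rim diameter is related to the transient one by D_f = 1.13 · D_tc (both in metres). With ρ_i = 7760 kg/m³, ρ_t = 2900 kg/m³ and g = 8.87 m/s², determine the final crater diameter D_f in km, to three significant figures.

In SI: d = 8420 m, v = 22900 m/s.
(ρ_i/ρ_t)^0.26 = (7760/2900)^0.26 = 1.292
d^0.82 = 8420^0.82 = 1655
v^0.47 = 22900^0.47 = 112.0
g^-0.18 = 8.87^-0.18 = 0.6751
D_tc = 1.14 × 1.292 × 1655 × 112.0 × 0.6751 = 1.843 × 10^5 m
D_f = 1.13 × 1.843 × 10^5 = 2.083 × 10^5 m
     = 208.3 km

D_f ≈ 208 km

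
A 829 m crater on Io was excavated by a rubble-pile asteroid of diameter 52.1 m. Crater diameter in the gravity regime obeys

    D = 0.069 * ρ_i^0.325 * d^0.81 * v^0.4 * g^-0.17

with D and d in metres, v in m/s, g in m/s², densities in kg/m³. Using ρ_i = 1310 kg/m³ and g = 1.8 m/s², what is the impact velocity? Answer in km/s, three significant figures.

Rearranging for v: v = [D / (0.069 · 1310^0.325 · 52.1^0.81 · 1.8^-0.17)]^(1/0.4).
1310^0.325 = 10.31
52.1^0.81 = 24.58
1.8^-0.17 = 0.9049
Denominator = 0.069 × 10.31 × 24.58 × 0.9049 = 15.82
D / 15.82 = 829 / 15.82 = 52.40
v = 52.40^(1/0.4) = 52.40^2.5 = 19876 m/s

v ≈ 19.9 km/s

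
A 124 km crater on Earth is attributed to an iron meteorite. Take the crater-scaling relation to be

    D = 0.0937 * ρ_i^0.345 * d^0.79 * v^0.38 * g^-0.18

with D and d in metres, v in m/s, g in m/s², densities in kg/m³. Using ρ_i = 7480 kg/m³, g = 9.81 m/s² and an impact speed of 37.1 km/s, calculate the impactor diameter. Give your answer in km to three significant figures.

Rearranging for d: d = [D / (0.0937 · 7480^0.345 · 37100^0.38 · 9.81^-0.18)]^(1/0.79).
D = 124000 m.
7480^0.345 = 21.70
37100^0.38 = 54.50
9.81^-0.18 = 0.6630
Denominator = 0.0937 × 21.70 × 54.50 × 0.6630 = 73.47
D / 73.47 = 124000 / 73.47 = 1688
d = 1688^(1/0.79) = 1688^1.2658 = 12168 m

d ≈ 12.2 km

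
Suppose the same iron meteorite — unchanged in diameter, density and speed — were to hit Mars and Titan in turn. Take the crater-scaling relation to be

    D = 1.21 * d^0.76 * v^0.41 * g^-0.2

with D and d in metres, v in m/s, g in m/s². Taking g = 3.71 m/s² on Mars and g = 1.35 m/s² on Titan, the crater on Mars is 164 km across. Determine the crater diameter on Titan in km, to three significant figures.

All impactor-dependent factors cancel in the ratio, leaving D_Titan/D_Mars = (g_Titan/g_Mars)^-0.2.
(1.35/3.71)^-0.2 = 0.3639^-0.2 = 1.224
D_Titan = 1.224 × 164 km = 201 km

D ≈ 201 km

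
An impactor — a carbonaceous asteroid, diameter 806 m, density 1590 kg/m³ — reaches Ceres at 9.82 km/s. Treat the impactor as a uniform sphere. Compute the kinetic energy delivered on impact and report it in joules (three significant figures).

v = 9820 m/s.
Mass m = (π/6) ρ d³ = (π/6) × 1590 × (806)³ = 4.359 × 10^11 kg
E = ½ m v² = 0.5 × 4.359 × 10^11 × (9820)² = 2.102 × 10^19 J

E ≈ 2.10 × 10^19 J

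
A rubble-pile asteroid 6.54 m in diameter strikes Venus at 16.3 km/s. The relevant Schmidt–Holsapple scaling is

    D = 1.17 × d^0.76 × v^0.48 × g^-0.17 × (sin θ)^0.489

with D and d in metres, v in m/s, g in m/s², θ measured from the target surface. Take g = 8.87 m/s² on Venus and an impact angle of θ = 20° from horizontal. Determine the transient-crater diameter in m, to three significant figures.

D ≈ 209 m

In SI units: v = 16300 m/s.
d^0.76 = 6.54^0.76 = 4.167
v^0.48 = 16300^0.48 = 105.2
g^-0.17 = 8.87^-0.17 = 0.6900
(sin 20°)^0.489 = 0.3420^0.489 = 0.5918
D = 1.17 × 4.167 × 105.2 × 0.6900 × 0.5918 = 209.4 m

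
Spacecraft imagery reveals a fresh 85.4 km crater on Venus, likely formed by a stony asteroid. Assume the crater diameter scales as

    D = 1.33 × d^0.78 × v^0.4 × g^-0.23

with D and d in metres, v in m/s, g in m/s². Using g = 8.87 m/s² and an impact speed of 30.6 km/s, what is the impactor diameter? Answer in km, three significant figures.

Rearranging for d: d = [D / (1.33 · 30600^0.4 · 8.87^-0.23)]^(1/0.78).
D = 85400 m.
30600^0.4 = 62.27
8.87^-0.23 = 0.6053
Denominator = 1.33 × 62.27 × 0.6053 = 50.13
D / 50.13 = 85400 / 50.13 = 1704
d = 1704^(1/0.78) = 1704^1.2821 = 13902 m

d ≈ 13.9 km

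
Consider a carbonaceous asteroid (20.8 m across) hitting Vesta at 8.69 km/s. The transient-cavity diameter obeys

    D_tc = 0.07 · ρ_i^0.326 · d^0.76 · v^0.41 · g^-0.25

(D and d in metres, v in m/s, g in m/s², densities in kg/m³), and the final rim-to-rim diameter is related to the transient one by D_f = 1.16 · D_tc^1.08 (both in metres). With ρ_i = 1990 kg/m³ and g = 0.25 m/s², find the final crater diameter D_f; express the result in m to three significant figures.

v = 8690 m/s.
ρ_i^0.326 = 1990^0.326 = 11.90
d^0.76 = 20.8^0.76 = 10.04
v^0.41 = 8690^0.41 = 41.21
g^-0.25 = 0.25^-0.25 = 1.414
D_tc = 0.07 × 11.90 × 10.04 × 41.21 × 1.414 = 487.3 m
D_f = 1.16 × (487.3)^1.08 = 927.4 m

D_f ≈ 927 m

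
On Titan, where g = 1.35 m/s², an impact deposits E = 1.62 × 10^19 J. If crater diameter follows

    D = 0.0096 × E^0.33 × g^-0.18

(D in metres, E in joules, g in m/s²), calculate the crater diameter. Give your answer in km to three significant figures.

D ≈ 19.9 km

E^0.33 = (1.62 × 10^19)^0.33 = 2.183 × 10^6
g^-0.18 = 1.35^-0.18 = 0.9474
D = 0.0096 × 2.183 × 10^6 × 0.9474 = 19854 m
   = 19.85 km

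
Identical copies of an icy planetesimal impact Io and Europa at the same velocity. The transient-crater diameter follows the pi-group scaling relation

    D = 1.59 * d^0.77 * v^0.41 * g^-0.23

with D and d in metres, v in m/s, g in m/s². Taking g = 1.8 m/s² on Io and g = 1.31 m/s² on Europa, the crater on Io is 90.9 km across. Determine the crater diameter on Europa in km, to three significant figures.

D ≈ 97.8 km

All impactor-dependent factors cancel in the ratio, leaving D_Europa/D_Io = (g_Europa/g_Io)^-0.23.
(1.31/1.8)^-0.23 = 0.7278^-0.23 = 1.076
D_Europa = 1.076 × 90.9 km = 97.8 km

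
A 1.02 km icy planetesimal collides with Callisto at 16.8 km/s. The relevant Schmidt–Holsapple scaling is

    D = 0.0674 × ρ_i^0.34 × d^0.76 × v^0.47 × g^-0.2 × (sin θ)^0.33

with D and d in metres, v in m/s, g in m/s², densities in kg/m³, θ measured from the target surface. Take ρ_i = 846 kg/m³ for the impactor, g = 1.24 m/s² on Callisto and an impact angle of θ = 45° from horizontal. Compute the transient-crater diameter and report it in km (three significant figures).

In SI units: d = 1020 m, v = 16800 m/s.
ρ_i^0.34 = 846^0.34 = 9.892
d^0.76 = 1020^0.76 = 193.4
v^0.47 = 16800^0.47 = 96.80
g^-0.2 = 1.24^-0.2 = 0.9579
(sin 45°)^0.33 = 0.7071^0.33 = 0.8919
D = 0.0674 × 9.892 × 193.4 × 96.80 × 0.9579 × 0.8919 = 10664 m
   = 10.66 km

D ≈ 10.7 km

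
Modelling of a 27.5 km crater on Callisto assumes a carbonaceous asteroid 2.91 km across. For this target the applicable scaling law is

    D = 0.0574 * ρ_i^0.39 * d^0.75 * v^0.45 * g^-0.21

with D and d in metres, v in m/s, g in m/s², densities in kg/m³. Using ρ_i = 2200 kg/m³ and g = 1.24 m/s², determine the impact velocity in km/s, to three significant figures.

v ≈ 9.93 km/s

Rearranging for v: v = [D / (0.0574 · 2200^0.39 · 2910^0.75 · 1.24^-0.21)]^(1/0.45).
D = 27500 m.
2200^0.39 = 20.12
2910^0.75 = 396.2
1.24^-0.21 = 0.9558
Denominator = 0.0574 × 20.12 × 396.2 × 0.9558 = 437.3
D / 437.3 = 27500 / 437.3 = 62.89
v = 62.89^(1/0.45) = 62.89^2.2222 = 9927 m/s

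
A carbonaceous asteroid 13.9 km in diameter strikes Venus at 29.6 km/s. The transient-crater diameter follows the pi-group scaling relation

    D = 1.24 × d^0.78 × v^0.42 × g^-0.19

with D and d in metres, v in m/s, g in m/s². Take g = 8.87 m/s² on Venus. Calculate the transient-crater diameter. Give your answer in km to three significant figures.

D ≈ 105 km

In SI units: d = 13900 m, v = 29600 m/s.
d^0.78 = 13900^0.78 = 1704
v^0.42 = 29600^0.42 = 75.50
g^-0.19 = 8.87^-0.19 = 0.6605
D = 1.24 × 1704 × 75.50 × 0.6605 = 1.054 × 10^5 m
   = 105.4 km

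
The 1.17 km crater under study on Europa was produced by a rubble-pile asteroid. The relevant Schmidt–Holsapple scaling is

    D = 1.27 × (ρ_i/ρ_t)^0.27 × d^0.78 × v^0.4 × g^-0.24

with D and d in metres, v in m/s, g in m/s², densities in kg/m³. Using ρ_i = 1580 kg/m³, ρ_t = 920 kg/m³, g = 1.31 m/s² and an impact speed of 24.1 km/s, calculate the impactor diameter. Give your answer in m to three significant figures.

Rearranging for d: d = [D / (1.27 · (1580/920)^0.27 · 24100^0.4 · 1.31^-0.24)]^(1/0.78).
D = 1170 m.
(1580/920)^0.27 = 1.157
24100^0.4 = 56.60
1.31^-0.24 = 0.9372
Denominator = 1.27 × 1.157 × 56.60 × 0.9372 = 77.94
D / 77.94 = 1170 / 77.94 = 15.01
d = 15.01^(1/0.78) = 15.01^1.2821 = 32.23 m

d ≈ 32.2 m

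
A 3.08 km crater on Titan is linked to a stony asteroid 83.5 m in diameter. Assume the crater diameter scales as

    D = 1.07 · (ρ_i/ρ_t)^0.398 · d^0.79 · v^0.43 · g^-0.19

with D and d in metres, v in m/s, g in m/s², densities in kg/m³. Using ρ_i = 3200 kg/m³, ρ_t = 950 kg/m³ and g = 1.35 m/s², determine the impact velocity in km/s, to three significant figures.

v ≈ 12.1 km/s

Rearranging for v: v = [D / (1.07 · (3200/950)^0.398 · 83.5^0.79 · 1.35^-0.19)]^(1/0.43).
D = 3080 m.
(3200/950)^0.398 = 1.621
83.5^0.79 = 32.97
1.35^-0.19 = 0.9446
Denominator = 1.07 × 1.621 × 32.97 × 0.9446 = 54.02
D / 54.02 = 3080 / 54.02 = 57.02
v = 57.02^(1/0.43) = 57.02^2.3256 = 12129 m/s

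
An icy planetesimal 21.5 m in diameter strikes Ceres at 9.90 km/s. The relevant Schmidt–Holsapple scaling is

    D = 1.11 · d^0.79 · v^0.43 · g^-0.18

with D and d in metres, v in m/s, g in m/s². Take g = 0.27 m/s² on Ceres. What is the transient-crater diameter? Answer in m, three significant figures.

D ≈ 829 m

In SI units: v = 9900 m/s.
d^0.79 = 21.5^0.79 = 11.29
v^0.43 = 9900^0.43 = 52.25
g^-0.18 = 0.27^-0.18 = 1.266
D = 1.11 × 11.29 × 52.25 × 1.266 = 829.0 m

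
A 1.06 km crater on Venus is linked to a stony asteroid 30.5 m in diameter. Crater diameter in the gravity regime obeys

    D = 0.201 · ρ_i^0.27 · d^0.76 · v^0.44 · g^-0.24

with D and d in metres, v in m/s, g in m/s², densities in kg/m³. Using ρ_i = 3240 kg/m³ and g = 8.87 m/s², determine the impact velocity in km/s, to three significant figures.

Rearranging for v: v = [D / (0.201 · 3240^0.27 · 30.5^0.76 · 8.87^-0.24)]^(1/0.44).
D = 1060 m.
3240^0.27 = 8.868
30.5^0.76 = 13.43
8.87^-0.24 = 0.5922
Denominator = 0.201 × 8.868 × 13.43 × 0.5922 = 14.18
D / 14.18 = 1060 / 14.18 = 74.75
v = 74.75^(1/0.44) = 74.75^2.2727 = 18120 m/s

v ≈ 18.1 km/s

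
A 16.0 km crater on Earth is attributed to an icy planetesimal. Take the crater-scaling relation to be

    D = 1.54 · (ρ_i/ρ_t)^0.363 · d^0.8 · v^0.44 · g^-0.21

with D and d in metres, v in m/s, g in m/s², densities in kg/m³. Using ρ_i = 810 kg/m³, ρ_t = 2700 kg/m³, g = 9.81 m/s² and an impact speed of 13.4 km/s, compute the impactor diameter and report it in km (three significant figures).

d ≈ 1.77 km

Rearranging for d: d = [D / (1.54 · (810/2700)^0.363 · 13400^0.44 · 9.81^-0.21)]^(1/0.8).
D = 16000 m.
(810/2700)^0.363 = 0.6459
13400^0.44 = 65.45
9.81^-0.21 = 0.6191
Denominator = 1.54 × 0.6459 × 65.45 × 0.6191 = 40.30
D / 40.30 = 16000 / 40.30 = 397.0
d = 397.0^(1/0.8) = 397.0^1.25 = 1772 m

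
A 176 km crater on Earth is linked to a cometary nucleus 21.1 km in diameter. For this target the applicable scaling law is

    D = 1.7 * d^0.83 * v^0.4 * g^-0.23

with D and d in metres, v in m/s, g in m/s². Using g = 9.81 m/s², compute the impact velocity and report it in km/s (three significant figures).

Rearranging for v: v = [D / (1.7 · 21100^0.83 · 9.81^-0.23)]^(1/0.4).
D = 176000 m.
21100^0.83 = 3883
9.81^-0.23 = 0.5914
Denominator = 1.7 × 3883 × 0.5914 = 3904
D / 3904 = 176000 / 3904 = 45.08
v = 45.08^(1/0.4) = 45.08^2.5 = 13645 m/s

v ≈ 13.6 km/s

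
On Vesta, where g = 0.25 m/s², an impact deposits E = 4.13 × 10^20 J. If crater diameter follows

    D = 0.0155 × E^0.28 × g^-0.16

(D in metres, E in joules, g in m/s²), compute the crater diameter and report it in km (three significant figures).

E^0.28 = (4.13 × 10^20)^0.28 = 5.922 × 10^5
g^-0.16 = 0.25^-0.16 = 1.248
D = 0.0155 × 5.922 × 10^5 × 1.248 = 11456 m
   = 11.46 km

D ≈ 11.5 km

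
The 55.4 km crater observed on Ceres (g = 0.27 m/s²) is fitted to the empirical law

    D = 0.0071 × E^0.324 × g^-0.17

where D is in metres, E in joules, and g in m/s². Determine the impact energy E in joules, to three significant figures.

E ≈ 9.42 × 10^20 J

Rearranging: E = [D / (0.0071 · g^-0.17)]^(1/0.324).
D = 55400 m.
g^-0.17 = 0.27^-0.17 = 1.249
D / (0.0071 × 1.249) = 55400 / (8.868 × 10^-3) = 6.247 × 10^6
E = (6.247 × 10^6)^3.0864 = 9.422 × 10^20 J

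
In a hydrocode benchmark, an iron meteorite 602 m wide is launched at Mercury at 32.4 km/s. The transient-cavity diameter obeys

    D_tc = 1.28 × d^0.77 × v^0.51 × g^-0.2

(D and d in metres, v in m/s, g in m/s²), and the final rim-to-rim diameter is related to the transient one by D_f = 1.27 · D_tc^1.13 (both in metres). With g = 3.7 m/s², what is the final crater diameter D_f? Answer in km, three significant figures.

D_f ≈ 130 km

v = 32400 m/s.
d^0.77 = 602^0.77 = 138.1
v^0.51 = 32400^0.51 = 199.7
g^-0.2 = 3.7^-0.2 = 0.7698
D_tc = 1.28 × 138.1 × 199.7 × 0.7698 = 27170 m
D_f = 1.27 × (27170)^1.13 = 1.301 × 10^5 m
     = 130.1 km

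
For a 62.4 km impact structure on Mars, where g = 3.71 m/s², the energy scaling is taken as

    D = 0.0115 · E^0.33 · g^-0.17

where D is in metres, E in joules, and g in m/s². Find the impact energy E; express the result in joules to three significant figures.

Rearranging: E = [D / (0.0115 · g^-0.17)]^(1/0.33).
D = 62400 m.
g^-0.17 = 3.71^-0.17 = 0.8002
D / (0.0115 × 0.8002) = 62400 / (9.202 × 10^-3) = 6.781 × 10^6
E = (6.781 × 10^6)^3.0303 = 5.022 × 10^20 J

E ≈ 5.02 × 10^20 J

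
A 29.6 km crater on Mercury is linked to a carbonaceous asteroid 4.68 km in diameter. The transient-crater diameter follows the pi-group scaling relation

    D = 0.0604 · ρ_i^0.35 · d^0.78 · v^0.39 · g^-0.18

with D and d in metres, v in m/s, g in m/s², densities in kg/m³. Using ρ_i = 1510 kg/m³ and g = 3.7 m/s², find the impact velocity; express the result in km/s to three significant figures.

v ≈ 45.6 km/s

Rearranging for v: v = [D / (0.0604 · 1510^0.35 · 4680^0.78 · 3.7^-0.18)]^(1/0.39).
D = 29600 m.
1510^0.35 = 12.96
4680^0.78 = 729.1
3.7^-0.18 = 0.7902
Denominator = 0.0604 × 12.96 × 729.1 × 0.7902 = 451.0
D / 451.0 = 29600 / 451.0 = 65.63
v = 65.63^(1/0.39) = 65.63^2.5641 = 45628 m/s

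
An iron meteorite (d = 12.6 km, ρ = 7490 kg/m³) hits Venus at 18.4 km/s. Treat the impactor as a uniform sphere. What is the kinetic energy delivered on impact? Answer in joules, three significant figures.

d = 12600 m; v = 18400 m/s.
Mass m = (π/6) ρ d³ = (π/6) × 7490 × (12600)³ = 7.845 × 10^15 kg
E = ½ m v² = 0.5 × 7.845 × 10^15 × (18400)² = 1.328 × 10^24 J

E ≈ 1.33 × 10^24 J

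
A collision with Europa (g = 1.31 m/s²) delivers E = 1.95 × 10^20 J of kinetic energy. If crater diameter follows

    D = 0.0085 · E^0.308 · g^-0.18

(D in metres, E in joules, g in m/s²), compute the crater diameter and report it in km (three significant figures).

D ≈ 14.4 km

E^0.308 = (1.95 × 10^20)^0.308 = 1.776 × 10^6
g^-0.18 = 1.31^-0.18 = 0.9526
D = 0.0085 × 1.776 × 10^6 × 0.9526 = 14380 m
   = 14.38 km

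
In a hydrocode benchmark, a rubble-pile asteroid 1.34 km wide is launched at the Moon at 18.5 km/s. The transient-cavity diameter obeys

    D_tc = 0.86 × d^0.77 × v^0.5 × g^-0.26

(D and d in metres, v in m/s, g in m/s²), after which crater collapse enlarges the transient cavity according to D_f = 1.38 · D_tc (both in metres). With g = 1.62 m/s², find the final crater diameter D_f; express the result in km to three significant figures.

D_f ≈ 36.4 km

In SI: d = 1340 m, v = 18500 m/s.
d^0.77 = 1340^0.77 = 255.8
v^0.5 = 18500^0.5 = 136.0
g^-0.26 = 1.62^-0.26 = 0.8821
D_tc = 0.86 × 255.8 × 136.0 × 0.8821 = 26390 m
D_f = 1.38 × 26390 = 36418 m
     = 36.42 km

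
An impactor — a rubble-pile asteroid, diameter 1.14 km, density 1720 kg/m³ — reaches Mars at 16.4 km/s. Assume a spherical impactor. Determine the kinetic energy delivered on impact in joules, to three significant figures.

E ≈ 1.79 × 10^20 J

d = 1140 m; v = 16400 m/s.
Mass m = (π/6) ρ d³ = (π/6) × 1720 × (1140)³ = 1.334 × 10^12 kg
E = ½ m v² = 0.5 × 1.334 × 10^12 × (16400)² = 1.794 × 10^20 J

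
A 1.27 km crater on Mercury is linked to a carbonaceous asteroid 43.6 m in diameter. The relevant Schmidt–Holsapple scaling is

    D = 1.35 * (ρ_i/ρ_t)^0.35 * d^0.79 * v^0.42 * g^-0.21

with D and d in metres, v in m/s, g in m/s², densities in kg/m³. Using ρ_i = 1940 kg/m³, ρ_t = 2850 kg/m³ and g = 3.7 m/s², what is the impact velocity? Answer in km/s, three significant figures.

Rearranging for v: v = [D / (1.35 · (1940/2850)^0.35 · 43.6^0.79 · 3.7^-0.21)]^(1/0.42).
D = 1270 m.
(1940/2850)^0.35 = 0.8740
43.6^0.79 = 19.73
3.7^-0.21 = 0.7598
Denominator = 1.35 × 0.8740 × 19.73 × 0.7598 = 17.69
D / 17.69 = 1270 / 17.69 = 71.79
v = 71.79^(1/0.42) = 71.79^2.381 = 26260 m/s

v ≈ 26.3 km/s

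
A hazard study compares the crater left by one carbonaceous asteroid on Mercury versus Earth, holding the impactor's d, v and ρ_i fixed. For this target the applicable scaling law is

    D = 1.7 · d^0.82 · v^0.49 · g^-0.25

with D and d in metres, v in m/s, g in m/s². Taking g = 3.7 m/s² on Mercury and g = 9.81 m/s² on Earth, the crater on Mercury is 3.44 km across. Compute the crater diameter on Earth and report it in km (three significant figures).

All impactor-dependent factors cancel in the ratio, leaving D_Earth/D_Mercury = (g_Earth/g_Mercury)^-0.25.
(9.81/3.7)^-0.25 = 2.651^-0.25 = 0.7837
D_Earth = 0.7837 × 3.44 km = 2.70 km

D ≈ 2.70 km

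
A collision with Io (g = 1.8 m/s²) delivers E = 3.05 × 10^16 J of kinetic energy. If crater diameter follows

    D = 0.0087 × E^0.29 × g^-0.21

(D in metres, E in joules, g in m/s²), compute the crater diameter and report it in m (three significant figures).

E^0.29 = (3.05 × 10^16)^0.29 = 6.032 × 10^4
g^-0.21 = 1.8^-0.21 = 0.8839
D = 0.0087 × 6.032 × 10^4 × 0.8839 = 463.9 m

D ≈ 464 m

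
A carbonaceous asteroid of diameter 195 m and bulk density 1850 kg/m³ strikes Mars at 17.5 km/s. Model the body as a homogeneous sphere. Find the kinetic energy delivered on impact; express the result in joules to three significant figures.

v = 17500 m/s.
Mass m = (π/6) ρ d³ = (π/6) × 1850 × (195)³ = 7.182 × 10^9 kg
E = ½ m v² = 0.5 × 7.182 × 10^9 × (17500)² = 1.100 × 10^18 J

E ≈ 1.10 × 10^18 J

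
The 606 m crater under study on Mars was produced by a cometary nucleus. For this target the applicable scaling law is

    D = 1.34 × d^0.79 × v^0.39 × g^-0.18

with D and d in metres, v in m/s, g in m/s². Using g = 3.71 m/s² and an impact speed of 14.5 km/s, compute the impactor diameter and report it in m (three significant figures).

d ≈ 27.3 m

Rearranging for d: d = [D / (1.34 · 14500^0.39 · 3.71^-0.18)]^(1/0.79).
14500^0.39 = 41.97
3.71^-0.18 = 0.7898
Denominator = 1.34 × 41.97 × 0.7898 = 44.42
D / 44.42 = 606 / 44.42 = 13.64
d = 13.64^(1/0.79) = 13.64^1.2658 = 27.32 m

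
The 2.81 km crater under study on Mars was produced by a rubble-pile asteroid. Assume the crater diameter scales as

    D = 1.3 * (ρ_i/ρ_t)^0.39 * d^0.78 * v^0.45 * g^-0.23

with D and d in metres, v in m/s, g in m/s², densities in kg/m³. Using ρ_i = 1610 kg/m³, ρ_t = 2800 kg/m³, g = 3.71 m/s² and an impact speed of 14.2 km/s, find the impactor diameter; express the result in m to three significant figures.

d ≈ 147 m

Rearranging for d: d = [D / (1.3 · (1610/2800)^0.39 · 14200^0.45 · 3.71^-0.23)]^(1/0.78).
D = 2810 m.
(1610/2800)^0.39 = 0.8059
14200^0.45 = 73.88
3.71^-0.23 = 0.7397
Denominator = 1.3 × 0.8059 × 73.88 × 0.7397 = 57.25
D / 57.25 = 2810 / 57.25 = 49.08
d = 49.08^(1/0.78) = 49.08^1.2821 = 147.2 m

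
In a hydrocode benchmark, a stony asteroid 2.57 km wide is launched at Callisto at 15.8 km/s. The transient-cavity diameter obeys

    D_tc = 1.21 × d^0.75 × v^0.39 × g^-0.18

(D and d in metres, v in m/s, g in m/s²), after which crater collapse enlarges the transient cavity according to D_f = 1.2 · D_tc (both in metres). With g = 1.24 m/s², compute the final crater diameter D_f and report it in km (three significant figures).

In SI: d = 2570 m, v = 15800 m/s.
d^0.75 = 2570^0.75 = 361.0
v^0.39 = 15800^0.39 = 43.40
g^-0.18 = 1.24^-0.18 = 0.9620
D_tc = 1.21 × 361.0 × 43.40 × 0.9620 = 18240 m
D_f = 1.2 × 18240 = 21888 m
     = 21.89 km

D_f ≈ 21.9 km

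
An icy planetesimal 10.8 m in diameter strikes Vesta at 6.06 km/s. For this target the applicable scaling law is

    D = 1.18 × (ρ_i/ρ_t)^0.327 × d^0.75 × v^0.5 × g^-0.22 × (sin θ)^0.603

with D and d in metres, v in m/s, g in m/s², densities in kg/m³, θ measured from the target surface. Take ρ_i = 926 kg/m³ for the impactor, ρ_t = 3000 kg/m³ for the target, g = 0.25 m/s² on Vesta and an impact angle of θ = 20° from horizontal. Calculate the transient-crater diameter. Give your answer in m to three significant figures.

In SI units: v = 6060 m/s.
(ρ_i/ρ_t)^0.327 = (926/3000)^0.327 = 0.6809
d^0.75 = 10.8^0.75 = 5.958
v^0.5 = 6060^0.5 = 77.85
g^-0.22 = 0.25^-0.22 = 1.357
(sin 20°)^0.603 = 0.3420^0.603 = 0.5236
D = 1.18 × 0.6809 × 5.958 × 77.85 × 1.357 × 0.5236 = 264.8 m

D ≈ 265 m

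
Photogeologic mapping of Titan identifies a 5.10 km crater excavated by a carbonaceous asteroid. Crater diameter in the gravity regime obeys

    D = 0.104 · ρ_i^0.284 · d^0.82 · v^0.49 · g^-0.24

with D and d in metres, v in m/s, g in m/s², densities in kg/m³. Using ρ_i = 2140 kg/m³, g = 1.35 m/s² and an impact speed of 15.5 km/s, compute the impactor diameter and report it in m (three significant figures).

d ≈ 126 m

Rearranging for d: d = [D / (0.104 · 2140^0.284 · 15500^0.49 · 1.35^-0.24)]^(1/0.82).
D = 5100 m.
2140^0.284 = 8.827
15500^0.49 = 113.0
1.35^-0.24 = 0.9305
Denominator = 0.104 × 8.827 × 113.0 × 0.9305 = 96.53
D / 96.53 = 5100 / 96.53 = 52.83
d = 52.83^(1/0.82) = 52.83^1.2195 = 126.2 m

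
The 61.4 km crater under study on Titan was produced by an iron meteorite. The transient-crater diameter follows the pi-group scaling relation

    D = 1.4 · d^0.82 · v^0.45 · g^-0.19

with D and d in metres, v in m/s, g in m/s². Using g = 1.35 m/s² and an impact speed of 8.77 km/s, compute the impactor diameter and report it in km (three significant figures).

Rearranging for d: d = [D / (1.4 · 8770^0.45 · 1.35^-0.19)]^(1/0.82).
D = 61400 m.
8770^0.45 = 59.48
1.35^-0.19 = 0.9446
Denominator = 1.4 × 59.48 × 0.9446 = 78.66
D / 78.66 = 61400 / 78.66 = 780.6
d = 780.6^(1/0.82) = 780.6^1.2195 = 3368 m

d ≈ 3.37 km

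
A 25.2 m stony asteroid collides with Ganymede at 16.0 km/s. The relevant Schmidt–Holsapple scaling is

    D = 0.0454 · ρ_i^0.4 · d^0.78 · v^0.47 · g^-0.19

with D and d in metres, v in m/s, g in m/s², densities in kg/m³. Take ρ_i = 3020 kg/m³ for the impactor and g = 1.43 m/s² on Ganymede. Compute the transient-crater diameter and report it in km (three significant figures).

In SI units: v = 16000 m/s.
ρ_i^0.4 = 3020^0.4 = 24.66
d^0.78 = 25.2^0.78 = 12.39
v^0.47 = 16000^0.47 = 94.61
g^-0.19 = 1.43^-0.19 = 0.9343
D = 0.0454 × 24.66 × 12.39 × 94.61 × 0.9343 = 1226 m
   = 1.226 km

D ≈ 1.23 km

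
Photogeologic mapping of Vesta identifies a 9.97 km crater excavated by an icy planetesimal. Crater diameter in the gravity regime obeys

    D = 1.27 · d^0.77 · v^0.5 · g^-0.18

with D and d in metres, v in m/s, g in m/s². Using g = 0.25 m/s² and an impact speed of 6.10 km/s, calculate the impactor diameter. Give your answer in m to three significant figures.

d ≈ 288 m

Rearranging for d: d = [D / (1.27 · 6100^0.5 · 0.25^-0.18)]^(1/0.77).
D = 9970 m.
6100^0.5 = 78.10
0.25^-0.18 = 1.283
Denominator = 1.27 × 78.10 × 1.283 = 127.3
D / 127.3 = 9970 / 127.3 = 78.32
d = 78.32^(1/0.77) = 78.32^1.2987 = 288.1 m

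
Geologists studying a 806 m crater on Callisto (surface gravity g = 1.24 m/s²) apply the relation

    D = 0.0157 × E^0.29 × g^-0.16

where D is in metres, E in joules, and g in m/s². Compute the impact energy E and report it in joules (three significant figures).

E ≈ 1.97 × 10^16 J

Rearranging: E = [D / (0.0157 · g^-0.16)]^(1/0.29).
g^-0.16 = 1.24^-0.16 = 0.9662
D / (0.0157 × 0.9662) = 806 / (0.01517) = 5.313 × 10^4
E = (5.313 × 10^4)^3.4483 = 1.970 × 10^16 J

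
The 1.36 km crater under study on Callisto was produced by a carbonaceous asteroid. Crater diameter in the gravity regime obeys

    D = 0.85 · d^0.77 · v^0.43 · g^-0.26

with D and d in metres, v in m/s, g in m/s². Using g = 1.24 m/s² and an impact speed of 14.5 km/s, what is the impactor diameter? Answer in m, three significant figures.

Rearranging for d: d = [D / (0.85 · 14500^0.43 · 1.24^-0.26)]^(1/0.77).
D = 1360 m.
14500^0.43 = 61.57
1.24^-0.26 = 0.9456
Denominator = 0.85 × 61.57 × 0.9456 = 49.49
D / 49.49 = 1360 / 49.49 = 27.48
d = 27.48^(1/0.77) = 27.48^1.2987 = 73.94 m

d ≈ 73.9 m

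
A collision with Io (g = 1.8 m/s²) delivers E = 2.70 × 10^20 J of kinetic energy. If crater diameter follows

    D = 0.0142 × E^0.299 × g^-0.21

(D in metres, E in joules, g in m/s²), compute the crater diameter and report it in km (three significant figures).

E^0.299 = (2.70 × 10^20)^0.299 = 1.285 × 10^6
g^-0.21 = 1.8^-0.21 = 0.8839
D = 0.0142 × 1.285 × 10^6 × 0.8839 = 16129 m
   = 16.13 km

D ≈ 16.1 km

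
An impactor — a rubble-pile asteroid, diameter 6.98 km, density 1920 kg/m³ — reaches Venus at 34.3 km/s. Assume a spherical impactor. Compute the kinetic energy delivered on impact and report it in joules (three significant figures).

E ≈ 2.01 × 10^23 J

d = 6980 m; v = 34300 m/s.
Mass m = (π/6) ρ d³ = (π/6) × 1920 × (6980)³ = 3.419 × 10^14 kg
E = ½ m v² = 0.5 × 3.419 × 10^14 × (34300)² = 2.011 × 10^23 J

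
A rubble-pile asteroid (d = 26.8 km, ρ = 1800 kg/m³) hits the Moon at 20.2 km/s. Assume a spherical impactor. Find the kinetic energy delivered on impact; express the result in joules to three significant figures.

E ≈ 3.70 × 10^24 J

d = 26800 m; v = 20200 m/s.
Mass m = (π/6) ρ d³ = (π/6) × 1800 × (26800)³ = 1.814 × 10^16 kg
E = ½ m v² = 0.5 × 1.814 × 10^16 × (20200)² = 3.701 × 10^24 J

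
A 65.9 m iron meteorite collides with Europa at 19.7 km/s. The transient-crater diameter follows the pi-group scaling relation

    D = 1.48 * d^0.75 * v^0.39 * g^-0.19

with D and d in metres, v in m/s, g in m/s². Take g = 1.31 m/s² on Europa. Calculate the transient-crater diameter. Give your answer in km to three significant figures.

D ≈ 1.54 km

In SI units: v = 19700 m/s.
d^0.75 = 65.9^0.75 = 23.13
v^0.39 = 19700^0.39 = 47.30
g^-0.19 = 1.31^-0.19 = 0.9500
D = 1.48 × 23.13 × 47.30 × 0.9500 = 1538 m
   = 1.538 km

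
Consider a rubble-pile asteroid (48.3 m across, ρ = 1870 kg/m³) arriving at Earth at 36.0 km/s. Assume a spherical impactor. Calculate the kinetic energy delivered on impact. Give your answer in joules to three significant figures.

v = 36000 m/s.
Mass m = (π/6) ρ d³ = (π/6) × 1870 × (48.3)³ = 1.103 × 10^8 kg
E = ½ m v² = 0.5 × 1.103 × 10^8 × (36000)² = 7.147 × 10^16 J

E ≈ 7.15 × 10^16 J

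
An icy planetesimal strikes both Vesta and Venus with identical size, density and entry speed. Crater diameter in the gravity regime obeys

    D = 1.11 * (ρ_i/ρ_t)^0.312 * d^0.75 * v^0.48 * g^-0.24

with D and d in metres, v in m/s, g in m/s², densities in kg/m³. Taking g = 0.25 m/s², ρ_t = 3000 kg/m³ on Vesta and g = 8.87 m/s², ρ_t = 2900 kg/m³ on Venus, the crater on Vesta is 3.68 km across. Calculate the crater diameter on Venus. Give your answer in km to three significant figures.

D ≈ 1.58 km

The impactor-only factors (d, v, ρ_i) cancel in the ratio, leaving D_Venus/D_Vesta = (g_Venus/g_Vesta)^-0.24 · (ρ_t,Vesta/ρ_t,Venus)^0.312.
(8.87/0.25)^-0.24 = 35.48^-0.24 = 0.4246
(3000/2900)^0.312 = 1.034^0.312 = 1.010
Ratio = 0.4246 × 1.010 = 0.4288
D_Venus = 0.4288 × 3.68 km = 1.58 km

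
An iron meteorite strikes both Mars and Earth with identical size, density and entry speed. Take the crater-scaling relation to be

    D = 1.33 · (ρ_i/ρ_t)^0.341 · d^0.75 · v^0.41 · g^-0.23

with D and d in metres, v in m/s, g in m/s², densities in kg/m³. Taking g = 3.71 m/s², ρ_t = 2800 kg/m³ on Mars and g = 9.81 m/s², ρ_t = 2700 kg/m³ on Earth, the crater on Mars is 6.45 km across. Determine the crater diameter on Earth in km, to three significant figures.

D ≈ 5.22 km

The impactor-only factors (d, v, ρ_i) cancel in the ratio, leaving D_Earth/D_Mars = (g_Earth/g_Mars)^-0.23 · (ρ_t,Mars/ρ_t,Earth)^0.341.
(9.81/3.71)^-0.23 = 2.644^-0.23 = 0.7996
(2800/2700)^0.341 = 1.037^0.341 = 1.012
Ratio = 0.7996 × 1.012 = 0.8092
D_Earth = 0.8092 × 6.45 km = 5.22 km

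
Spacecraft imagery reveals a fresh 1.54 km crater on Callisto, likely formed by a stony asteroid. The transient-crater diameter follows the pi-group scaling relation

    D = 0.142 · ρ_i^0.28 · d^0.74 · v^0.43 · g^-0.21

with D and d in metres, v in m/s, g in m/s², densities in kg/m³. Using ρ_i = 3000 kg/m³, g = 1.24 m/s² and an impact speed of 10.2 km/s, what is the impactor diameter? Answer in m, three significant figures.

d ≈ 68.3 m

Rearranging for d: d = [D / (0.142 · 3000^0.28 · 10200^0.43 · 1.24^-0.21)]^(1/0.74).
D = 1540 m.
3000^0.28 = 9.410
10200^0.43 = 52.93
1.24^-0.21 = 0.9558
Denominator = 0.142 × 9.410 × 52.93 × 0.9558 = 67.60
D / 67.60 = 1540 / 67.60 = 22.78
d = 22.78^(1/0.74) = 22.78^1.3514 = 68.33 m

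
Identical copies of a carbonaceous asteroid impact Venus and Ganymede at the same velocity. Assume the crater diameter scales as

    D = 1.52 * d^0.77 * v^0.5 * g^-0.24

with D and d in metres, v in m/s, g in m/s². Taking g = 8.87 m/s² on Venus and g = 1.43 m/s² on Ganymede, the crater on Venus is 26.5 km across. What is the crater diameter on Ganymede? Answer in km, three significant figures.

D ≈ 41.1 km

All impactor-dependent factors cancel in the ratio, leaving D_Ganymede/D_Venus = (g_Ganymede/g_Venus)^-0.24.
(1.43/8.87)^-0.24 = 0.1612^-0.24 = 1.550
D_Ganymede = 1.550 × 26.5 km = 41.1 km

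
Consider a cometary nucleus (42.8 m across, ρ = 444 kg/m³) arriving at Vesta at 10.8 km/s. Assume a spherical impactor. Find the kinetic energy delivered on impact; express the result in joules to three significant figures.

v = 10800 m/s.
Mass m = (π/6) ρ d³ = (π/6) × 444 × (42.8)³ = 1.823 × 10^7 kg
E = ½ m v² = 0.5 × 1.823 × 10^7 × (10800)² = 1.063 × 10^15 J

E ≈ 1.06 × 10^15 J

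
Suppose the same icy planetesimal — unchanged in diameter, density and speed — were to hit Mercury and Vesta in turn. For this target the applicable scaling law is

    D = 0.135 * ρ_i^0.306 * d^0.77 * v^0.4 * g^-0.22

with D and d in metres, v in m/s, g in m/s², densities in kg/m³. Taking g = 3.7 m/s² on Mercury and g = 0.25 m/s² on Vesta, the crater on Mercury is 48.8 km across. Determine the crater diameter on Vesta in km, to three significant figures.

D ≈ 88.3 km

All impactor-dependent factors cancel in the ratio, leaving D_Vesta/D_Mercury = (g_Vesta/g_Mercury)^-0.22.
(0.25/3.7)^-0.22 = 0.06757^-0.22 = 1.809
D_Vesta = 1.809 × 48.8 km = 88.3 km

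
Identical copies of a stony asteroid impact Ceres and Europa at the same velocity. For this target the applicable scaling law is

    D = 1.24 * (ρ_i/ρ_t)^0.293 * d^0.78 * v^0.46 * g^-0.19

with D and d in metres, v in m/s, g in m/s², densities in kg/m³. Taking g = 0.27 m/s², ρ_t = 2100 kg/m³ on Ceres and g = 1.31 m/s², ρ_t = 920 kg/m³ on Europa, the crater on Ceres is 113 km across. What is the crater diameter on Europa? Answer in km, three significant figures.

The impactor-only factors (d, v, ρ_i) cancel in the ratio, leaving D_Europa/D_Ceres = (g_Europa/g_Ceres)^-0.19 · (ρ_t,Ceres/ρ_t,Europa)^0.293.
(1.31/0.27)^-0.19 = 4.852^-0.19 = 0.7408
(2100/920)^0.293 = 2.283^0.293 = 1.274
Ratio = 0.7408 × 1.274 = 0.9438
D_Europa = 0.9438 × 113 km = 107 km

D ≈ 107 km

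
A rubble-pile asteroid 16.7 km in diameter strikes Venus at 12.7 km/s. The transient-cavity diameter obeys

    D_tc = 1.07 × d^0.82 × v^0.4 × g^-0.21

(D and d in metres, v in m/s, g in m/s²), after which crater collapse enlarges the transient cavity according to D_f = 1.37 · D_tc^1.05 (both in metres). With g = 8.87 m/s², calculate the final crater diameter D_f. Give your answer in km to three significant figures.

In SI: d = 16700 m, v = 12700 m/s.
d^0.82 = 16700^0.82 = 2902
v^0.4 = 12700^0.4 = 43.80
g^-0.21 = 8.87^-0.21 = 0.6323
D_tc = 1.07 × 2902 × 43.80 × 0.6323 = 86000 m
D_f = 1.37 × (86000)^1.05 = 2.079 × 10^5 m
     = 207.9 km

D_f ≈ 208 km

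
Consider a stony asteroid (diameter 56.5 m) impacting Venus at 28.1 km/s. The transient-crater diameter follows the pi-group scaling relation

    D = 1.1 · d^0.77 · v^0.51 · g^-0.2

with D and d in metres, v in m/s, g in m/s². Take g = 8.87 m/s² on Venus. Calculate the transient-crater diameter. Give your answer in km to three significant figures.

In SI units: v = 28100 m/s.
d^0.77 = 56.5^0.77 = 22.34
v^0.51 = 28100^0.51 = 185.7
g^-0.2 = 8.87^-0.2 = 0.6463
D = 1.1 × 22.34 × 185.7 × 0.6463 = 2949 m
   = 2.949 km

D ≈ 2.95 km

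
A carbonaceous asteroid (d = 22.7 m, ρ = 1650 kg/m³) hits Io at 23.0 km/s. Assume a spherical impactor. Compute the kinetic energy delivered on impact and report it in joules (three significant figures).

E ≈ 2.67 × 10^15 J

v = 23000 m/s.
Mass m = (π/6) ρ d³ = (π/6) × 1650 × (22.7)³ = 1.011 × 10^7 kg
E = ½ m v² = 0.5 × 1.011 × 10^7 × (23000)² = 2.674 × 10^15 J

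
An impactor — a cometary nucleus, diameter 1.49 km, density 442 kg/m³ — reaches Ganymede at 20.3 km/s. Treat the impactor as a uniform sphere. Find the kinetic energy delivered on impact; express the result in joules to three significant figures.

E ≈ 1.58 × 10^20 J

d = 1490 m; v = 20300 m/s.
Mass m = (π/6) ρ d³ = (π/6) × 442 × (1490)³ = 7.656 × 10^11 kg
E = ½ m v² = 0.5 × 7.656 × 10^11 × (20300)² = 1.577 × 10^20 J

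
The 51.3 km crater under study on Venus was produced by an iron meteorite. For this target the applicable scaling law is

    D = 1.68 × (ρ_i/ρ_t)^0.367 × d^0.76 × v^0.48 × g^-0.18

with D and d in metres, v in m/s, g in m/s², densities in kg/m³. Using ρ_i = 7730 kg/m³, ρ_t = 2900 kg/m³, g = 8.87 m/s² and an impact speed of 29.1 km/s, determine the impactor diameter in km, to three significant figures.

Rearranging for d: d = [D / (1.68 · (7730/2900)^0.367 · 29100^0.48 · 8.87^-0.18)]^(1/0.76).
D = 51300 m.
(7730/2900)^0.367 = 1.433
29100^0.48 = 138.9
8.87^-0.18 = 0.6751
Denominator = 1.68 × 1.433 × 138.9 × 0.6751 = 225.7
D / 225.7 = 51300 / 225.7 = 227.3
d = 227.3^(1/0.76) = 227.3^1.3158 = 1261 m

d ≈ 1.26 km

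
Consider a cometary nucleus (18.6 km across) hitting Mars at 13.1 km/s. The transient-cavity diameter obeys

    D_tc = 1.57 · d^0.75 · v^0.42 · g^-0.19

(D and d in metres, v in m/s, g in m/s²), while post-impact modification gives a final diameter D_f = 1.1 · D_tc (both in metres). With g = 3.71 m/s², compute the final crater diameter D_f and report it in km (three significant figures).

D_f ≈ 115 km

In SI: d = 18600 m, v = 13100 m/s.
d^0.75 = 18600^0.75 = 1593
v^0.42 = 13100^0.42 = 53.61
g^-0.19 = 3.71^-0.19 = 0.7795
D_tc = 1.57 × 1593 × 53.61 × 0.7795 = 1.045 × 10^5 m
D_f = 1.1 × 1.045 × 10^5 = 1.150 × 10^5 m
     = 115.0 km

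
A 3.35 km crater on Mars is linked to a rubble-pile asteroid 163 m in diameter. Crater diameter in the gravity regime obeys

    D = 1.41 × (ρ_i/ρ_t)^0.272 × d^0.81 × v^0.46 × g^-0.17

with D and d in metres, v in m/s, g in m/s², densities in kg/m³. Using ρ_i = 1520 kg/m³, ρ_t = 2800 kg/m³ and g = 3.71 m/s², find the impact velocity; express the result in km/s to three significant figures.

v ≈ 6.47 km/s

Rearranging for v: v = [D / (1.41 · (1520/2800)^0.272 · 163^0.81 · 3.71^-0.17)]^(1/0.46).
D = 3350 m.
(1520/2800)^0.272 = 0.8469
163^0.81 = 61.93
3.71^-0.17 = 0.8002
Denominator = 1.41 × 0.8469 × 61.93 × 0.8002 = 59.18
D / 59.18 = 3350 / 59.18 = 56.61
v = 56.61^(1/0.46) = 56.61^2.1739 = 6466 m/s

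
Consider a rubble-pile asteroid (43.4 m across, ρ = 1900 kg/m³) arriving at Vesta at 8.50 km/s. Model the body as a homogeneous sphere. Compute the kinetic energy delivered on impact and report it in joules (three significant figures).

E ≈ 2.94 × 10^15 J

v = 8500 m/s.
Mass m = (π/6) ρ d³ = (π/6) × 1900 × (43.4)³ = 8.132 × 10^7 kg
E = ½ m v² = 0.5 × 8.132 × 10^7 × (8500)² = 2.938 × 10^15 J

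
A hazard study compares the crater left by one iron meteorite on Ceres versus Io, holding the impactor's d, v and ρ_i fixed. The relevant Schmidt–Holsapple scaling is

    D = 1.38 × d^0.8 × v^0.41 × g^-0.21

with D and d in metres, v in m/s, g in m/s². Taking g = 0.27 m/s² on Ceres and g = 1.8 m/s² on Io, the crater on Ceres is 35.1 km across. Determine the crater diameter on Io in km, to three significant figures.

All impactor-dependent factors cancel in the ratio, leaving D_Io/D_Ceres = (g_Io/g_Ceres)^-0.21.
(1.8/0.27)^-0.21 = 6.667^-0.21 = 0.6714
D_Io = 0.6714 × 35.1 km = 23.6 km

D ≈ 23.6 km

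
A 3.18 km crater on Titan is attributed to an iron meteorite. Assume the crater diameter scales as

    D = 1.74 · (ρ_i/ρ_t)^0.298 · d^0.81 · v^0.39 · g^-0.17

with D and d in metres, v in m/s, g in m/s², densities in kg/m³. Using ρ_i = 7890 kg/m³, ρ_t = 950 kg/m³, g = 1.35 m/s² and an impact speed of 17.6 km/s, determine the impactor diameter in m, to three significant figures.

Rearranging for d: d = [D / (1.74 · (7890/950)^0.298 · 17600^0.39 · 1.35^-0.17)]^(1/0.81).
D = 3180 m.
(7890/950)^0.298 = 1.879
17600^0.39 = 45.26
1.35^-0.17 = 0.9503
Denominator = 1.74 × 1.879 × 45.26 × 0.9503 = 140.6
D / 140.6 = 3180 / 140.6 = 22.62
d = 22.62^(1/0.81) = 22.62^1.2346 = 47.02 m

d ≈ 47.0 m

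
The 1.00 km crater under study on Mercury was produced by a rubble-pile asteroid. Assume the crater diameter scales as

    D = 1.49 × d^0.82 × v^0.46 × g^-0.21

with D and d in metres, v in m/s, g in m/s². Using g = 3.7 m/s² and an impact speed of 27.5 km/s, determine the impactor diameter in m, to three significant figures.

Rearranging for d: d = [D / (1.49 · 27500^0.46 · 3.7^-0.21)]^(1/0.82).
D = 1000 m.
27500^0.46 = 110.2
3.7^-0.21 = 0.7598
Denominator = 1.49 × 110.2 × 0.7598 = 124.8
D / 124.8 = 1000 / 124.8 = 8.013
d = 8.013^(1/0.82) = 8.013^1.2195 = 12.65 m

d ≈ 12.7 m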